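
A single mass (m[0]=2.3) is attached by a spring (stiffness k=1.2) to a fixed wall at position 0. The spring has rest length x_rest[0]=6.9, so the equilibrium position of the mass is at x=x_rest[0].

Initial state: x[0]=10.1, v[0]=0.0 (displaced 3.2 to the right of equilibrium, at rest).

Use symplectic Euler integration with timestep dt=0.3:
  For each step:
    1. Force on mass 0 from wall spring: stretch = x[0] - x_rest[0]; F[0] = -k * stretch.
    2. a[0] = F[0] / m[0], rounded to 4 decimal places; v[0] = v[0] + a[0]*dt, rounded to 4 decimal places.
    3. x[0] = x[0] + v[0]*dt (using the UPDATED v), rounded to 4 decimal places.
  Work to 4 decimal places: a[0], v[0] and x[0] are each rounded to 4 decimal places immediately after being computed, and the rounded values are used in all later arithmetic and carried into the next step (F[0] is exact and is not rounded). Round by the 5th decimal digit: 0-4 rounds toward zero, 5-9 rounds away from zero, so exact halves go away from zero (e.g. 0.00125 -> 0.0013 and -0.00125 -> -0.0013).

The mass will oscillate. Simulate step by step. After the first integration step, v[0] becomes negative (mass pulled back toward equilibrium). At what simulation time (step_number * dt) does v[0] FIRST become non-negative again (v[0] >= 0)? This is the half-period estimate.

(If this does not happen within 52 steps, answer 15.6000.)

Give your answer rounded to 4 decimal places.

Answer: 4.5000

Derivation:
Step 0: x=[10.1000] v=[0.0000]
Step 1: x=[9.9497] v=[-0.5009]
Step 2: x=[9.6562] v=[-0.9782]
Step 3: x=[9.2333] v=[-1.4096]
Step 4: x=[8.7009] v=[-1.7748]
Step 5: x=[8.0839] v=[-2.0567]
Step 6: x=[7.4113] v=[-2.2420]
Step 7: x=[6.7147] v=[-2.3220]
Step 8: x=[6.0268] v=[-2.2930]
Step 9: x=[5.3799] v=[-2.1563]
Step 10: x=[4.8044] v=[-1.9184]
Step 11: x=[4.3273] v=[-1.5904]
Step 12: x=[3.9710] v=[-1.1877]
Step 13: x=[3.7522] v=[-0.7292]
Step 14: x=[3.6813] v=[-0.2365]
Step 15: x=[3.7615] v=[0.2673]
First v>=0 after going negative at step 15, time=4.5000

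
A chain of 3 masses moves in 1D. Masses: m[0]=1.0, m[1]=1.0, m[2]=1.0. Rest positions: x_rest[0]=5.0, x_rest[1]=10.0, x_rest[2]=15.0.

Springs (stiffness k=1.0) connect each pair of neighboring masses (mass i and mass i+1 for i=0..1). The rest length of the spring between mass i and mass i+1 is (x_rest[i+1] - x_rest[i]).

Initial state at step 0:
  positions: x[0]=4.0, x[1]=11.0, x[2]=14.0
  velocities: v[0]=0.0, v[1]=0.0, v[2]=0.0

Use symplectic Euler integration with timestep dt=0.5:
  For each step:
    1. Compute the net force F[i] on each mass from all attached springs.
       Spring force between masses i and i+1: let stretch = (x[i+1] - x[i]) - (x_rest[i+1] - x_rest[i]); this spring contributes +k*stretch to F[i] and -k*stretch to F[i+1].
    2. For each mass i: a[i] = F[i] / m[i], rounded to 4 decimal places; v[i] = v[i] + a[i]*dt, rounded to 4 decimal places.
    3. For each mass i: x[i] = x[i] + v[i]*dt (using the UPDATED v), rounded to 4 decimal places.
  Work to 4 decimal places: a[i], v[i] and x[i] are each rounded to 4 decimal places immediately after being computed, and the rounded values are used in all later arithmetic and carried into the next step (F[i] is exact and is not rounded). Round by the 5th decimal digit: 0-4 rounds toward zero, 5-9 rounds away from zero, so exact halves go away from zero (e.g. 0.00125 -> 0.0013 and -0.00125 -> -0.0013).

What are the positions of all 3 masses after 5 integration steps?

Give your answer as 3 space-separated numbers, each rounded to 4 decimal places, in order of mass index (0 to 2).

Step 0: x=[4.0000 11.0000 14.0000] v=[0.0000 0.0000 0.0000]
Step 1: x=[4.5000 10.0000 14.5000] v=[1.0000 -2.0000 1.0000]
Step 2: x=[5.1250 8.7500 15.1250] v=[1.2500 -2.5000 1.2500]
Step 3: x=[5.4063 8.1875 15.4063] v=[0.5625 -1.1250 0.5625]
Step 4: x=[5.1329 8.7344 15.1329] v=[-0.5469 1.0938 -0.5469]
Step 5: x=[4.5098 9.9806 14.5098] v=[-1.2462 2.4923 -1.2462]

Answer: 4.5098 9.9806 14.5098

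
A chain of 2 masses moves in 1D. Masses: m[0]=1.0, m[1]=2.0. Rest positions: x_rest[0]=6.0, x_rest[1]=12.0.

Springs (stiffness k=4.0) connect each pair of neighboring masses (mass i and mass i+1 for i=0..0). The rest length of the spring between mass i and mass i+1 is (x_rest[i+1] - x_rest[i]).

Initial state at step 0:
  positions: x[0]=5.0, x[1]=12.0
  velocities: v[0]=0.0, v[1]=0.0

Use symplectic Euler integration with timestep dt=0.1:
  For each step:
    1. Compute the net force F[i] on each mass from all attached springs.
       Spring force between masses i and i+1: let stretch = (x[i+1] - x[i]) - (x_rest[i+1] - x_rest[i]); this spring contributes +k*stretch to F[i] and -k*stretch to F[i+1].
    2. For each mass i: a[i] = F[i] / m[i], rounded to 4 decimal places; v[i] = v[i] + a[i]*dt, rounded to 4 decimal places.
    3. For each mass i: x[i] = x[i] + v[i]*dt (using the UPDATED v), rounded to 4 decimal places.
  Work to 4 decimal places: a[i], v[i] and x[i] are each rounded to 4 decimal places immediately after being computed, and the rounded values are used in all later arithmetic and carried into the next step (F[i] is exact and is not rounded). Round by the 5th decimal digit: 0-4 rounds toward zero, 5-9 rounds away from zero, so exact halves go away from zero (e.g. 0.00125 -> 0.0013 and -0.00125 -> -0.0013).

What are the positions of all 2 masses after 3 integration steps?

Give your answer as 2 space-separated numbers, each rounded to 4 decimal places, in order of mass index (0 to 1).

Answer: 5.2281 11.8859

Derivation:
Step 0: x=[5.0000 12.0000] v=[0.0000 0.0000]
Step 1: x=[5.0400 11.9800] v=[0.4000 -0.2000]
Step 2: x=[5.1176 11.9412] v=[0.7760 -0.3880]
Step 3: x=[5.2281 11.8859] v=[1.1054 -0.5527]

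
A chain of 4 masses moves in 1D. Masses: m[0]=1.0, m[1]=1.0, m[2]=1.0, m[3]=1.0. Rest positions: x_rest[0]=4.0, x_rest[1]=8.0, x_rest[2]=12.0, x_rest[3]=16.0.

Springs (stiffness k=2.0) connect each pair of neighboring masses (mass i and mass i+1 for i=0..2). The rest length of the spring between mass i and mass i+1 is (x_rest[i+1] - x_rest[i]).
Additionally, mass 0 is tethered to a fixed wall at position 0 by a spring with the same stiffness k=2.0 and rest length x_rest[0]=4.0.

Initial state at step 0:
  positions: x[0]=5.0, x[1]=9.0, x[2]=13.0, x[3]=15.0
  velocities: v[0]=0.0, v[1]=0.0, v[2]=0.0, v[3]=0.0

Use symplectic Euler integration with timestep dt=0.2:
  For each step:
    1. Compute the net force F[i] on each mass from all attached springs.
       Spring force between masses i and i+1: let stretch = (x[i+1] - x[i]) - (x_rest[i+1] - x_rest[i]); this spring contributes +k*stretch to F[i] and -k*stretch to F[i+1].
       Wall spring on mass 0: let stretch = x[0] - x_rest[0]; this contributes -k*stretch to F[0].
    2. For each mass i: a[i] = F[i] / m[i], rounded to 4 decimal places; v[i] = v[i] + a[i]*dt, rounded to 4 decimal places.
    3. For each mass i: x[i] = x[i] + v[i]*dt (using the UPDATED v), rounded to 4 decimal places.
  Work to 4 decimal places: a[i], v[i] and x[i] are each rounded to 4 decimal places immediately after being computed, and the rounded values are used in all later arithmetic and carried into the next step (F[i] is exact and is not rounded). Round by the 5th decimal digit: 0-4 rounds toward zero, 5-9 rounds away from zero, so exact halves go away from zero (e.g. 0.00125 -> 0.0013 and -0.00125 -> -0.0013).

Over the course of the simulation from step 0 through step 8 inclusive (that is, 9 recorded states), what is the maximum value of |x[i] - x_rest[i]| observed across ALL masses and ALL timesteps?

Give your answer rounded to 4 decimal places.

Step 0: x=[5.0000 9.0000 13.0000 15.0000] v=[0.0000 0.0000 0.0000 0.0000]
Step 1: x=[4.9200 9.0000 12.8400 15.1600] v=[-0.4000 0.0000 -0.8000 0.8000]
Step 2: x=[4.7728 8.9808 12.5584 15.4544] v=[-0.7360 -0.0960 -1.4080 1.4720]
Step 3: x=[4.5804 8.9112 12.2223 15.8371] v=[-0.9619 -0.3482 -1.6806 1.9136]
Step 4: x=[4.3681 8.7600 11.9105 16.2506] v=[-1.0617 -0.7561 -1.5591 2.0677]
Step 5: x=[4.1577 8.5095 11.6938 16.6369] v=[-1.0522 -1.2527 -1.0833 1.9317]
Step 6: x=[3.9628 8.1656 11.6178 16.9478] v=[-0.9746 -1.7197 -0.3798 1.5545]
Step 7: x=[3.7871 7.7616 11.6921 17.1523] v=[-0.8786 -2.0199 0.3713 1.0225]
Step 8: x=[3.6264 7.3541 11.8887 17.2400] v=[-0.8036 -2.0375 0.9832 0.4384]
Max displacement = 1.2400

Answer: 1.2400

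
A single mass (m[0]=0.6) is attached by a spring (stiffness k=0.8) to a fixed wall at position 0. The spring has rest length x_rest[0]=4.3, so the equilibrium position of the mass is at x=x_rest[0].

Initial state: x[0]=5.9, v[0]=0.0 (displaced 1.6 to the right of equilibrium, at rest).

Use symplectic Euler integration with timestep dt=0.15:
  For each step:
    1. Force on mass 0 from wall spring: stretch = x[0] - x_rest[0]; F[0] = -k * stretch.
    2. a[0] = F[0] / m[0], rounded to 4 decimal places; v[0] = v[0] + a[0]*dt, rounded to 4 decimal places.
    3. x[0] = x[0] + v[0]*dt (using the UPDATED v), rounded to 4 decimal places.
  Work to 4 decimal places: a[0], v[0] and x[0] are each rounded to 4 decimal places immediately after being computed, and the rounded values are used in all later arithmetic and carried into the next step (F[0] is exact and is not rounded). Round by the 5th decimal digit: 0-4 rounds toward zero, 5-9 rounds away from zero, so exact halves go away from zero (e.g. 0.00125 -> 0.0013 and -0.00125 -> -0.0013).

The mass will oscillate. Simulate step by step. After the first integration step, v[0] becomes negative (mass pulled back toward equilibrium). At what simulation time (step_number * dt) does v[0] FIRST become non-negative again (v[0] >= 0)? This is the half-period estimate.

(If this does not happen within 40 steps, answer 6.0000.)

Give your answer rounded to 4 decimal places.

Answer: 2.8500

Derivation:
Step 0: x=[5.9000] v=[0.0000]
Step 1: x=[5.8520] v=[-0.3200]
Step 2: x=[5.7574] v=[-0.6304]
Step 3: x=[5.6191] v=[-0.9219]
Step 4: x=[5.4412] v=[-1.1857]
Step 5: x=[5.2291] v=[-1.4139]
Step 6: x=[4.9891] v=[-1.5997]
Step 7: x=[4.7285] v=[-1.7375]
Step 8: x=[4.4550] v=[-1.8232]
Step 9: x=[4.1769] v=[-1.8542]
Step 10: x=[3.9025] v=[-1.8296]
Step 11: x=[3.6400] v=[-1.7501]
Step 12: x=[3.3973] v=[-1.6181]
Step 13: x=[3.1817] v=[-1.4376]
Step 14: x=[2.9996] v=[-1.2139]
Step 15: x=[2.8565] v=[-0.9538]
Step 16: x=[2.7567] v=[-0.6651]
Step 17: x=[2.7032] v=[-0.3564]
Step 18: x=[2.6977] v=[-0.0370]
Step 19: x=[2.7402] v=[0.2835]
First v>=0 after going negative at step 19, time=2.8500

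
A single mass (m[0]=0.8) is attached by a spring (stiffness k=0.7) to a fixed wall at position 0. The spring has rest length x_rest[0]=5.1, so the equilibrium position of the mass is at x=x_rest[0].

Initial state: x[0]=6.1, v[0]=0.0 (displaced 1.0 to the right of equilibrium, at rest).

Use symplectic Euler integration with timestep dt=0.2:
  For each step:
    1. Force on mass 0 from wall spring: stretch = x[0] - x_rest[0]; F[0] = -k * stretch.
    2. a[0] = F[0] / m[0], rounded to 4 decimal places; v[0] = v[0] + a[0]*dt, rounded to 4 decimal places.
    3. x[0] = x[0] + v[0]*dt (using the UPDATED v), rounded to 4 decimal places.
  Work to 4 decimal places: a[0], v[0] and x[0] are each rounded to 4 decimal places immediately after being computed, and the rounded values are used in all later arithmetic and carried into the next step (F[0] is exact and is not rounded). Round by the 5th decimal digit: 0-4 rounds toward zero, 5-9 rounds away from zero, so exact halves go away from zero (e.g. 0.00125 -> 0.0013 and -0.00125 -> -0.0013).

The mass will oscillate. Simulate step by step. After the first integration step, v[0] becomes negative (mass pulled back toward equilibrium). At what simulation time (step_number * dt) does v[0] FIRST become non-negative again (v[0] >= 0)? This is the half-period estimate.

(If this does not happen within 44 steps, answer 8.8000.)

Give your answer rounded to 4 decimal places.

Answer: 3.4000

Derivation:
Step 0: x=[6.1000] v=[0.0000]
Step 1: x=[6.0650] v=[-0.1750]
Step 2: x=[5.9962] v=[-0.3439]
Step 3: x=[5.8961] v=[-0.5007]
Step 4: x=[5.7681] v=[-0.6400]
Step 5: x=[5.6167] v=[-0.7569]
Step 6: x=[5.4472] v=[-0.8473]
Step 7: x=[5.2656] v=[-0.9081]
Step 8: x=[5.0782] v=[-0.9371]
Step 9: x=[4.8915] v=[-0.9333]
Step 10: x=[4.7121] v=[-0.8968]
Step 11: x=[4.5463] v=[-0.8289]
Step 12: x=[4.3999] v=[-0.7320]
Step 13: x=[4.2780] v=[-0.6095]
Step 14: x=[4.1849] v=[-0.4656]
Step 15: x=[4.1238] v=[-0.3055]
Step 16: x=[4.0969] v=[-0.1347]
Step 17: x=[4.1051] v=[0.0408]
First v>=0 after going negative at step 17, time=3.4000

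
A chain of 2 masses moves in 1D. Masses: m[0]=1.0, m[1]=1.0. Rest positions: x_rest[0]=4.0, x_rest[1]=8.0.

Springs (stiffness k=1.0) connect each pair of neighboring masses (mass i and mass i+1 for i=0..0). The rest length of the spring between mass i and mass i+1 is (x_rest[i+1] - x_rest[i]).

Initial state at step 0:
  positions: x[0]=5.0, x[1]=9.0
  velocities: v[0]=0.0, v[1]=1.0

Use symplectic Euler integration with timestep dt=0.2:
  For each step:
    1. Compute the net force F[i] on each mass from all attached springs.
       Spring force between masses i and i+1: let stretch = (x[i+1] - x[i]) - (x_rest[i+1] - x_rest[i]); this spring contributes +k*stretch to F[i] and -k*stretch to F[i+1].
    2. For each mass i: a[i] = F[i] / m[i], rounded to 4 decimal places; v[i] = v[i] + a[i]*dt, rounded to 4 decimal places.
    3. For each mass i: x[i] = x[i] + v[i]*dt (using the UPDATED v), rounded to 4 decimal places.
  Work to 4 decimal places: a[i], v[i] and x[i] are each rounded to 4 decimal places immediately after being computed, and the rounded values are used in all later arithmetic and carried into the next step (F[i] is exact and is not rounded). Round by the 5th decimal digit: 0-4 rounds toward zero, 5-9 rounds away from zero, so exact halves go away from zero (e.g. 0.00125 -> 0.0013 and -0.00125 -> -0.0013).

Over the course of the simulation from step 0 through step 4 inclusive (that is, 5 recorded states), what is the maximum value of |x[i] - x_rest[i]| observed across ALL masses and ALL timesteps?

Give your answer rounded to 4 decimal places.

Answer: 1.7238

Derivation:
Step 0: x=[5.0000 9.0000] v=[0.0000 1.0000]
Step 1: x=[5.0000 9.2000] v=[0.0000 1.0000]
Step 2: x=[5.0080 9.3920] v=[0.0400 0.9600]
Step 3: x=[5.0314 9.5686] v=[0.1168 0.8832]
Step 4: x=[5.0762 9.7238] v=[0.2242 0.7758]
Max displacement = 1.7238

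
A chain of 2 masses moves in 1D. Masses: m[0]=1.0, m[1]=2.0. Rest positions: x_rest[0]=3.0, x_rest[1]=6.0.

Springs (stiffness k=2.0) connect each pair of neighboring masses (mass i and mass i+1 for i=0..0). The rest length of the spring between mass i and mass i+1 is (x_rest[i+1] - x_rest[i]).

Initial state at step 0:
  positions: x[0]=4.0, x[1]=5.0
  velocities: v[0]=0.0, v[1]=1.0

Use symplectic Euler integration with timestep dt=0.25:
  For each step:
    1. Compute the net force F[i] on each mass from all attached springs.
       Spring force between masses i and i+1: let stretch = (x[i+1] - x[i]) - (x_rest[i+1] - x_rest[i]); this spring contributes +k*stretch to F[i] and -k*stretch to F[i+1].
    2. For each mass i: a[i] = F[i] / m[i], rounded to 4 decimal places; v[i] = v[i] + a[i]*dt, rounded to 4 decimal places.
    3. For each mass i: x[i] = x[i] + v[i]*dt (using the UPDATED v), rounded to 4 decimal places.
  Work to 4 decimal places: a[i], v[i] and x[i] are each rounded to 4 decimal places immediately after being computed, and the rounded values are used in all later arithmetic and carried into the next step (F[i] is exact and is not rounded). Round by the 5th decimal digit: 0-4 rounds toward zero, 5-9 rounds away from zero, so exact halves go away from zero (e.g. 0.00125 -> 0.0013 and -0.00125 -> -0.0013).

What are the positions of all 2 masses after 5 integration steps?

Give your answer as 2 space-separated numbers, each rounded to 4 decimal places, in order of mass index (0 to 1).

Answer: 2.1696 7.1653

Derivation:
Step 0: x=[4.0000 5.0000] v=[0.0000 1.0000]
Step 1: x=[3.7500 5.3750] v=[-1.0000 1.5000]
Step 2: x=[3.3281 5.8360] v=[-1.6875 1.8438]
Step 3: x=[2.8447 6.3277] v=[-1.9336 1.9668]
Step 4: x=[2.4217 6.7892] v=[-1.6921 1.8461]
Step 5: x=[2.1696 7.1653] v=[-1.0084 1.5042]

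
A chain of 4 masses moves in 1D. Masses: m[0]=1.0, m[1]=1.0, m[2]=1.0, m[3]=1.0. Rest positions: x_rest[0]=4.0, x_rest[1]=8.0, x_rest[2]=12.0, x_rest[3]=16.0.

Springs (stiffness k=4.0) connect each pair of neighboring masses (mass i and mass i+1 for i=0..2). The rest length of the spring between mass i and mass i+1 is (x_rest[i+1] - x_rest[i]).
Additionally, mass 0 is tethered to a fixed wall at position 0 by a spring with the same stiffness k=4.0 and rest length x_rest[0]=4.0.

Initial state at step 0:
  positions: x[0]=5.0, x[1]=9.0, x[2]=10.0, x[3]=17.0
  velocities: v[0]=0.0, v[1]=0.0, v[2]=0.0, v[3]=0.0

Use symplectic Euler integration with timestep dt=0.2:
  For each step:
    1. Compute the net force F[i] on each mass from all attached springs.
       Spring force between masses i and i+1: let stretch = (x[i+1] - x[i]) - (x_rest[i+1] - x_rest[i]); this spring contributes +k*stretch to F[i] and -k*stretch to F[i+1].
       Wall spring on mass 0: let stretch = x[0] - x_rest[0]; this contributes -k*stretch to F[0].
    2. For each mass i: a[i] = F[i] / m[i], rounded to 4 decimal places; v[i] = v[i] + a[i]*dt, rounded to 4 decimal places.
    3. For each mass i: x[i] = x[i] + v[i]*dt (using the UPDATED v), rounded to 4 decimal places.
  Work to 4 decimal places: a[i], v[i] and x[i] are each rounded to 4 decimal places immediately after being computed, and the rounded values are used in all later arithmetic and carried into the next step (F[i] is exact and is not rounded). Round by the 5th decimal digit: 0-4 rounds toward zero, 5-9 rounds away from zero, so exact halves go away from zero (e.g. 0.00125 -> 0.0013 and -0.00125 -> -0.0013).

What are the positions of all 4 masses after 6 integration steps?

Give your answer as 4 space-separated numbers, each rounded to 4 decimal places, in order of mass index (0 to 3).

Answer: 2.6549 8.3784 12.5148 15.9171

Derivation:
Step 0: x=[5.0000 9.0000 10.0000 17.0000] v=[0.0000 0.0000 0.0000 0.0000]
Step 1: x=[4.8400 8.5200 10.9600 16.5200] v=[-0.8000 -2.4000 4.8000 -2.4000]
Step 2: x=[4.4944 7.8416 12.4192 15.7904] v=[-1.7280 -3.3920 7.2960 -3.6480]
Step 3: x=[3.9652 7.3601 13.6854 15.1614] v=[-2.6458 -2.4077 6.3309 -3.1450]
Step 4: x=[3.3448 7.3474 14.1757 14.9362] v=[-3.1020 -0.0634 2.4515 -1.1258]
Step 5: x=[2.8296 7.7868 13.6952 15.2294] v=[-2.5758 2.1972 -2.4027 1.4658]
Step 6: x=[2.6549 8.3784 12.5148 15.9171] v=[-0.8737 2.9582 -5.9021 3.4384]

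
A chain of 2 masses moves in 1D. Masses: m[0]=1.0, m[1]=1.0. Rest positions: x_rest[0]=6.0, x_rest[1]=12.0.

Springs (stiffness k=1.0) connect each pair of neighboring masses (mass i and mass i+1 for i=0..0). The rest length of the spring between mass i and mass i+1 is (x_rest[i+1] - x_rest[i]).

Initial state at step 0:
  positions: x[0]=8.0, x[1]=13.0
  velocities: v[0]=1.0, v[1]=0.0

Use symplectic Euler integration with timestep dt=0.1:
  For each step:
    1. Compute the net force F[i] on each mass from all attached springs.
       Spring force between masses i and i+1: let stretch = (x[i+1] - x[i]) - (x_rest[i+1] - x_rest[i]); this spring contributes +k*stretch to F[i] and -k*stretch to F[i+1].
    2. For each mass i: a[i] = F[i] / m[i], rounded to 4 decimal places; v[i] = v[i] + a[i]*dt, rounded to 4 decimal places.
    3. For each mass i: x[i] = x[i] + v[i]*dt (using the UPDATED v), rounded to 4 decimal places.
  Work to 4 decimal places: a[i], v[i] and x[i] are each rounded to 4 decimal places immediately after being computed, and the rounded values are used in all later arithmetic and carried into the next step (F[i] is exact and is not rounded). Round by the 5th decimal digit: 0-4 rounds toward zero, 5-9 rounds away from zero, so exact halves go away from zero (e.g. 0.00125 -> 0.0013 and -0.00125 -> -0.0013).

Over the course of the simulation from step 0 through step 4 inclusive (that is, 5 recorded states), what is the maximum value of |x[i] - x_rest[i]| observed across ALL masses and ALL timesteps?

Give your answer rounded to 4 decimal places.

Answer: 2.2931

Derivation:
Step 0: x=[8.0000 13.0000] v=[1.0000 0.0000]
Step 1: x=[8.0900 13.0100] v=[0.9000 0.1000]
Step 2: x=[8.1692 13.0308] v=[0.7920 0.2080]
Step 3: x=[8.2370 13.0630] v=[0.6782 0.3218]
Step 4: x=[8.2931 13.1069] v=[0.5608 0.4392]
Max displacement = 2.2931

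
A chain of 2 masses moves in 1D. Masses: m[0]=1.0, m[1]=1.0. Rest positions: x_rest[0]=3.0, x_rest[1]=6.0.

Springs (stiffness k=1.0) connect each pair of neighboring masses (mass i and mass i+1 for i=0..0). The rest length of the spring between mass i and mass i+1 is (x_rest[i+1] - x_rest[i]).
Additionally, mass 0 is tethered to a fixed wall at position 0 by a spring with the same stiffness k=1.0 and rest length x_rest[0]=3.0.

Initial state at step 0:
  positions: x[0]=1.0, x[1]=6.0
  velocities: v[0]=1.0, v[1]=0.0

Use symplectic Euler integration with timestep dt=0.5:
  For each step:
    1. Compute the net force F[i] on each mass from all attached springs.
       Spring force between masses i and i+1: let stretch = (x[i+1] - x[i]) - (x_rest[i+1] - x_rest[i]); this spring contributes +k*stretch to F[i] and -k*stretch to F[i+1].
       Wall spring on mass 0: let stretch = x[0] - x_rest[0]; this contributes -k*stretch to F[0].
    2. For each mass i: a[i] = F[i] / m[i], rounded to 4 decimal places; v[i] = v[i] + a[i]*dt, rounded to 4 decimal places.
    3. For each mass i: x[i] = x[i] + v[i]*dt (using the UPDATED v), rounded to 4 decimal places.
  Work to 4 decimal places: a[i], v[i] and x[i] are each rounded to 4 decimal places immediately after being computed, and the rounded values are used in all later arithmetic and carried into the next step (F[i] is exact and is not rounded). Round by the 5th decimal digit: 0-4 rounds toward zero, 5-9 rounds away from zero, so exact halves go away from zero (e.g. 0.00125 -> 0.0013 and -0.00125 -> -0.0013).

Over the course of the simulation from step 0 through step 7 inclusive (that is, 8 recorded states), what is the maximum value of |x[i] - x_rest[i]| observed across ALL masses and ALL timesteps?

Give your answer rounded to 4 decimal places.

Answer: 2.3349

Derivation:
Step 0: x=[1.0000 6.0000] v=[1.0000 0.0000]
Step 1: x=[2.5000 5.5000] v=[3.0000 -1.0000]
Step 2: x=[4.1250 5.0000] v=[3.2500 -1.0000]
Step 3: x=[4.9375 5.0313] v=[1.6250 0.0625]
Step 4: x=[4.5391 5.7891] v=[-0.7969 1.5156]
Step 5: x=[3.3184 6.9844] v=[-2.4415 2.3906]
Step 6: x=[2.1846 8.0132] v=[-2.2677 2.0576]
Step 7: x=[1.9618 8.3349] v=[-0.4457 0.6433]
Max displacement = 2.3349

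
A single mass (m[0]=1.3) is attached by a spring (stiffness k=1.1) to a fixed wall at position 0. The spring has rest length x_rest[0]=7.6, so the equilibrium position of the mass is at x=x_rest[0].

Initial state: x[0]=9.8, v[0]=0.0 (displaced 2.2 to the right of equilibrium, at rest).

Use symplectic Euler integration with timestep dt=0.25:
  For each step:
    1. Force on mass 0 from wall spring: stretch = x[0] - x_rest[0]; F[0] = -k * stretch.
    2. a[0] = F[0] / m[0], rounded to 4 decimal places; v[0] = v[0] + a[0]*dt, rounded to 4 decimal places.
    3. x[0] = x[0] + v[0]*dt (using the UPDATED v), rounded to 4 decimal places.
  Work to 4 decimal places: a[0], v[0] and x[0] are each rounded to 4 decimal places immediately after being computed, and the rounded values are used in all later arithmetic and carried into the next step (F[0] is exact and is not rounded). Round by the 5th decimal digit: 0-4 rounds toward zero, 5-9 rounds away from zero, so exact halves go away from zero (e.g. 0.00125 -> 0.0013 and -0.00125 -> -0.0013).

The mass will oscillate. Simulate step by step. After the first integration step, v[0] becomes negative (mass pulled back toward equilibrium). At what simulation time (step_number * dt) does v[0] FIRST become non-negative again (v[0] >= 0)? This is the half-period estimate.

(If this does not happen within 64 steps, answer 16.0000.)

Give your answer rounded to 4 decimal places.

Step 0: x=[9.8000] v=[0.0000]
Step 1: x=[9.6837] v=[-0.4654]
Step 2: x=[9.4572] v=[-0.9062]
Step 3: x=[9.1324] v=[-1.2991]
Step 4: x=[8.7266] v=[-1.6233]
Step 5: x=[8.2612] v=[-1.8616]
Step 6: x=[7.7608] v=[-2.0015]
Step 7: x=[7.2519] v=[-2.0355]
Step 8: x=[6.7614] v=[-1.9619]
Step 9: x=[6.3153] v=[-1.7845]
Step 10: x=[5.9371] v=[-1.5127]
Step 11: x=[5.6469] v=[-1.1609]
Step 12: x=[5.4600] v=[-0.7478]
Step 13: x=[5.3862] v=[-0.2951]
Step 14: x=[5.4295] v=[0.1732]
First v>=0 after going negative at step 14, time=3.5000

Answer: 3.5000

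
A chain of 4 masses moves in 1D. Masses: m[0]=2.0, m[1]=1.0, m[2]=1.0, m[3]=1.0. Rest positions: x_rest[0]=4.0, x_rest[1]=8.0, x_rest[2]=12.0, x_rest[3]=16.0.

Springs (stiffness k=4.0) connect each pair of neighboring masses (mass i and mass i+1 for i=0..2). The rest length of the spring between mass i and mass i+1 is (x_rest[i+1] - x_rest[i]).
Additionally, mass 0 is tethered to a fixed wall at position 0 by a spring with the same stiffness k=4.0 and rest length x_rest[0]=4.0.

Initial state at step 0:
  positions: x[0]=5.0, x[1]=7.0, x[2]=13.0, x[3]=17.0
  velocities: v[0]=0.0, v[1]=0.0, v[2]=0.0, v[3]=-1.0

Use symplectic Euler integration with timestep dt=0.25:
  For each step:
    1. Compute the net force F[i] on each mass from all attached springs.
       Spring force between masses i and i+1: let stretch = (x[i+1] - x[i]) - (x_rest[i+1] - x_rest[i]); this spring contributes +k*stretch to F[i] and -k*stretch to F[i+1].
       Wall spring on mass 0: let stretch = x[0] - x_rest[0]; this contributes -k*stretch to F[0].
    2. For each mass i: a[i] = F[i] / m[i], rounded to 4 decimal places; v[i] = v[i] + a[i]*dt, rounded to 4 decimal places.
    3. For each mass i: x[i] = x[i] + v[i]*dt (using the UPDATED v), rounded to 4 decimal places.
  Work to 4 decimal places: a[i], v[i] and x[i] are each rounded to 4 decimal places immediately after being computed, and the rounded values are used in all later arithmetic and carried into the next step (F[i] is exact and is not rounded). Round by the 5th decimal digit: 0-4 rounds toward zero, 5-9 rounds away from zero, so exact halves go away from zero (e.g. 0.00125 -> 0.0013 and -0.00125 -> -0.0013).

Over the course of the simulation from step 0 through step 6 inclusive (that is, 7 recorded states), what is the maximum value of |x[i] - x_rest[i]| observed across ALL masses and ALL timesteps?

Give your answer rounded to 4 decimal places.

Answer: 1.9297

Derivation:
Step 0: x=[5.0000 7.0000 13.0000 17.0000] v=[0.0000 0.0000 0.0000 -1.0000]
Step 1: x=[4.6250 8.0000 12.5000 16.7500] v=[-1.5000 4.0000 -2.0000 -1.0000]
Step 2: x=[4.0938 9.2813 11.9375 16.4375] v=[-2.1250 5.1250 -2.2500 -1.2500]
Step 3: x=[3.6993 9.9297 11.8360 16.0000] v=[-1.5782 2.5937 -0.4062 -1.7500]
Step 4: x=[3.6211 9.4971 12.2989 15.5215] v=[-0.3127 -1.7304 1.8515 -1.9140]
Step 5: x=[3.8248 8.2960 12.8670 15.2374] v=[0.8148 -4.8046 2.2723 -1.1366]
Step 6: x=[4.1093 7.1198 12.8849 15.3607] v=[1.1380 -4.7048 0.0717 0.4930]
Max displacement = 1.9297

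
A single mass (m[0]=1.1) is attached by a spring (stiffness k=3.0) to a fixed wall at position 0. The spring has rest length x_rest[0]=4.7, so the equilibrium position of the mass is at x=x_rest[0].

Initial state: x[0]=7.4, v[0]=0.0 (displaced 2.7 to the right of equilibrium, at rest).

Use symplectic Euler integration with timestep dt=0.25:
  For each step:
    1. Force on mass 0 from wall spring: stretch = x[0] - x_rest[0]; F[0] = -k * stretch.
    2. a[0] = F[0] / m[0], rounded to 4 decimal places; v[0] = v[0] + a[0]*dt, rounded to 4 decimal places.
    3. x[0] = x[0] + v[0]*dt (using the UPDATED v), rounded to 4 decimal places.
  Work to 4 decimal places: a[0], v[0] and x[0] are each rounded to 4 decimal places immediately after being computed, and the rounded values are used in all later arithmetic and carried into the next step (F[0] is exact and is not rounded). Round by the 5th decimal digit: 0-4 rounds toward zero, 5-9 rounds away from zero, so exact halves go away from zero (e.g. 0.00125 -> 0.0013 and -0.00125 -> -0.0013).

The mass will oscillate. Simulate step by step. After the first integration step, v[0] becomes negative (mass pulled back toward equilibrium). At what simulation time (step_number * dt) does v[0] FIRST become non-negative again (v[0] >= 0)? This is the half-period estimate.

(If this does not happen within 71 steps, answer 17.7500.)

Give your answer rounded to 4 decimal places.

Answer: 2.0000

Derivation:
Step 0: x=[7.4000] v=[0.0000]
Step 1: x=[6.9398] v=[-1.8409]
Step 2: x=[6.0978] v=[-3.3680]
Step 3: x=[5.0175] v=[-4.3211]
Step 4: x=[3.8831] v=[-4.5376]
Step 5: x=[2.8880] v=[-3.9806]
Step 6: x=[2.2017] v=[-2.7452]
Step 7: x=[1.9413] v=[-1.0418]
Step 8: x=[2.1511] v=[0.8391]
First v>=0 after going negative at step 8, time=2.0000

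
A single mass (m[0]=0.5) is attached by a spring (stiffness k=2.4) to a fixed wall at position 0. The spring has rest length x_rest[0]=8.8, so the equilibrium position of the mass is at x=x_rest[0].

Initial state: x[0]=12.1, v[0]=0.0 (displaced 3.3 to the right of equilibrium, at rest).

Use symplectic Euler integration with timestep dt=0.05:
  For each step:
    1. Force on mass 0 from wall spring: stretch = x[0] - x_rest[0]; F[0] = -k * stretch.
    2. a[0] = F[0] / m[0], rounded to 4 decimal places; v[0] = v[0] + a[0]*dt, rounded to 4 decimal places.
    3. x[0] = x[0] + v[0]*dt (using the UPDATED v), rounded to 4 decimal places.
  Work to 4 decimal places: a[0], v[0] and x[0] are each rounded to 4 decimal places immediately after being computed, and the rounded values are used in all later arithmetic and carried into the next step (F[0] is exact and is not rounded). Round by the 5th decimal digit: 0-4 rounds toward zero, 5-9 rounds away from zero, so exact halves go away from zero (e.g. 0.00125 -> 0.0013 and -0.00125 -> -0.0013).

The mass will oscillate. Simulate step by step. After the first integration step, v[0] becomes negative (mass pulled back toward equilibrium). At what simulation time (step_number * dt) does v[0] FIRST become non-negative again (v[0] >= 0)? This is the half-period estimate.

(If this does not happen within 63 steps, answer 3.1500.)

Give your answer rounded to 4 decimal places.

Answer: 1.4500

Derivation:
Step 0: x=[12.1000] v=[0.0000]
Step 1: x=[12.0604] v=[-0.7920]
Step 2: x=[11.9817] v=[-1.5745]
Step 3: x=[11.8648] v=[-2.3381]
Step 4: x=[11.7111] v=[-3.0737]
Step 5: x=[11.5225] v=[-3.7724]
Step 6: x=[11.3012] v=[-4.4258]
Step 7: x=[11.0499] v=[-5.0261]
Step 8: x=[10.7716] v=[-5.5661]
Step 9: x=[10.4696] v=[-6.0393]
Step 10: x=[10.1476] v=[-6.4400]
Step 11: x=[9.8094] v=[-6.7634]
Step 12: x=[9.4591] v=[-7.0057]
Step 13: x=[9.1009] v=[-7.1639]
Step 14: x=[8.7391] v=[-7.2361]
Step 15: x=[8.3780] v=[-7.2215]
Step 16: x=[8.0220] v=[-7.1202]
Step 17: x=[7.6753] v=[-6.9335]
Step 18: x=[7.3421] v=[-6.6636]
Step 19: x=[7.0264] v=[-6.3137]
Step 20: x=[6.7320] v=[-5.8880]
Step 21: x=[6.4624] v=[-5.3917]
Step 22: x=[6.2209] v=[-4.8307]
Step 23: x=[6.0103] v=[-4.2117]
Step 24: x=[5.8332] v=[-3.5422]
Step 25: x=[5.6917] v=[-2.8302]
Step 26: x=[5.5875] v=[-2.0842]
Step 27: x=[5.5218] v=[-1.3132]
Step 28: x=[5.4955] v=[-0.5264]
Step 29: x=[5.5088] v=[0.2667]
First v>=0 after going negative at step 29, time=1.4500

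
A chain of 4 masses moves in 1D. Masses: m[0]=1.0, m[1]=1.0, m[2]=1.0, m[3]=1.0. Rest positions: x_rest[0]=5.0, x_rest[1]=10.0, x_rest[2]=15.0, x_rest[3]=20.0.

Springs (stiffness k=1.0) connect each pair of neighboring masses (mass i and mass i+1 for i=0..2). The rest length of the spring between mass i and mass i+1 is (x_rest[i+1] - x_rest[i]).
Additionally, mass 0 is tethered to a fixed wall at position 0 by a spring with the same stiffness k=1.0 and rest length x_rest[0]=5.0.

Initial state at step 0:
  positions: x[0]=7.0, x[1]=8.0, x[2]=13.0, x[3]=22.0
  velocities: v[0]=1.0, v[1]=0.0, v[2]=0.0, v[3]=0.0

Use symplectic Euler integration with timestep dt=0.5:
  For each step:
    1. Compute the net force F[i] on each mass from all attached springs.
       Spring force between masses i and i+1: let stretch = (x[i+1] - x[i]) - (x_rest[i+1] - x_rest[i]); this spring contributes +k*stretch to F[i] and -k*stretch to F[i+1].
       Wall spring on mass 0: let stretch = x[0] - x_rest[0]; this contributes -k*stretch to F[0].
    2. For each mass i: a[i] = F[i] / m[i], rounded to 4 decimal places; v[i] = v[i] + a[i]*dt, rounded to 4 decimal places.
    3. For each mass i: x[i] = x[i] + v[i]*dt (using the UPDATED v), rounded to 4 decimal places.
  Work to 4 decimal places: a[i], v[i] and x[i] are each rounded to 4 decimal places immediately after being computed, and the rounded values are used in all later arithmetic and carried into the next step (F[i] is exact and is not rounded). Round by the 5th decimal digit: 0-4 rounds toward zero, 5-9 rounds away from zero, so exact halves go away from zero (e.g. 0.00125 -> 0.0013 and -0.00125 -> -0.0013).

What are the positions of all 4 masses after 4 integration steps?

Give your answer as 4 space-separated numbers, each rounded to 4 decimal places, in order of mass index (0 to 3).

Answer: 3.1719 11.9688 17.1094 17.8750

Derivation:
Step 0: x=[7.0000 8.0000 13.0000 22.0000] v=[1.0000 0.0000 0.0000 0.0000]
Step 1: x=[6.0000 9.0000 14.0000 21.0000] v=[-2.0000 2.0000 2.0000 -2.0000]
Step 2: x=[4.2500 10.5000 15.5000 19.5000] v=[-3.5000 3.0000 3.0000 -3.0000]
Step 3: x=[3.0000 11.6875 16.7500 18.2500] v=[-2.5000 2.3750 2.5000 -2.5000]
Step 4: x=[3.1719 11.9688 17.1094 17.8750] v=[0.3438 0.5625 0.7188 -0.7500]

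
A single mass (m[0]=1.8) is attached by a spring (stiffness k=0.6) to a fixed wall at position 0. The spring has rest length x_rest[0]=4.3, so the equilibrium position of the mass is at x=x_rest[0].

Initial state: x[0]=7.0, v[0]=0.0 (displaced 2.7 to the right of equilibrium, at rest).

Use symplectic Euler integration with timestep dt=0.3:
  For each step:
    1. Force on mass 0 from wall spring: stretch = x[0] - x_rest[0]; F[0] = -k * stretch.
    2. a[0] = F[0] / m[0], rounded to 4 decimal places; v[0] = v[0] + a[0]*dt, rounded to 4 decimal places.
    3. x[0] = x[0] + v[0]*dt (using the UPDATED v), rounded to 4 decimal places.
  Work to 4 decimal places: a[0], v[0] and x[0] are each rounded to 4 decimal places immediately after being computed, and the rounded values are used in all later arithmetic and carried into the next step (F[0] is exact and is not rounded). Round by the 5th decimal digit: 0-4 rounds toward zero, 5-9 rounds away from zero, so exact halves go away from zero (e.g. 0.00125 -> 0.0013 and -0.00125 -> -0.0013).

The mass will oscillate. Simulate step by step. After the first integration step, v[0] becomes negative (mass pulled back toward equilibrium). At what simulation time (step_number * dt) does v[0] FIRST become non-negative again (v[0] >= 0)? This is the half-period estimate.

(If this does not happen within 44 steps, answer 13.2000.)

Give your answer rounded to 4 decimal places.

Step 0: x=[7.0000] v=[0.0000]
Step 1: x=[6.9190] v=[-0.2700]
Step 2: x=[6.7594] v=[-0.5319]
Step 3: x=[6.5261] v=[-0.7778]
Step 4: x=[6.2260] v=[-1.0004]
Step 5: x=[5.8681] v=[-1.1930]
Step 6: x=[5.4632] v=[-1.3498]
Step 7: x=[5.0234] v=[-1.4661]
Step 8: x=[4.5619] v=[-1.5384]
Step 9: x=[4.0925] v=[-1.5646]
Step 10: x=[3.6294] v=[-1.5438]
Step 11: x=[3.1864] v=[-1.4768]
Step 12: x=[2.7768] v=[-1.3654]
Step 13: x=[2.4129] v=[-1.2131]
Step 14: x=[2.1056] v=[-1.0244]
Step 15: x=[1.8641] v=[-0.8050]
Step 16: x=[1.6957] v=[-0.5614]
Step 17: x=[1.6054] v=[-0.3010]
Step 18: x=[1.5960] v=[-0.0315]
Step 19: x=[1.6677] v=[0.2389]
First v>=0 after going negative at step 19, time=5.7000

Answer: 5.7000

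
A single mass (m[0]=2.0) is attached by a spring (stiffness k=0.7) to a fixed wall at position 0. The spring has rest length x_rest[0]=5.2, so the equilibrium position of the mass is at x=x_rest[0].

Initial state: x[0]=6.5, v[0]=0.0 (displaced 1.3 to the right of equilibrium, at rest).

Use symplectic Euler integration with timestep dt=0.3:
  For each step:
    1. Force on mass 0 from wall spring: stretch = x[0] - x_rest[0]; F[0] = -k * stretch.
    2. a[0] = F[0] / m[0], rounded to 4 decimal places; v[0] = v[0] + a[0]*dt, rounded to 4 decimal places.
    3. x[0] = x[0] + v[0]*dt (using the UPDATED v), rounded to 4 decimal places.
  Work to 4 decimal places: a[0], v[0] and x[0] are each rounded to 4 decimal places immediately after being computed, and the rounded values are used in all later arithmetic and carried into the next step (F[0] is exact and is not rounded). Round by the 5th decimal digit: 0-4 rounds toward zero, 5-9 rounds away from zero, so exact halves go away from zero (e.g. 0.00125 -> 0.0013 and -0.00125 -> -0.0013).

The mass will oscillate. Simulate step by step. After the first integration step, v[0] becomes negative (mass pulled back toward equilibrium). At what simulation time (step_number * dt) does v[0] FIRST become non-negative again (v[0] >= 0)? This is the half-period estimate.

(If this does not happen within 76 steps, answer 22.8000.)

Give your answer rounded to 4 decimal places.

Step 0: x=[6.5000] v=[0.0000]
Step 1: x=[6.4591] v=[-0.1365]
Step 2: x=[6.3785] v=[-0.2687]
Step 3: x=[6.2608] v=[-0.3925]
Step 4: x=[6.1096] v=[-0.5039]
Step 5: x=[5.9298] v=[-0.5994]
Step 6: x=[5.7270] v=[-0.6760]
Step 7: x=[5.5076] v=[-0.7314]
Step 8: x=[5.2785] v=[-0.7637]
Step 9: x=[5.0469] v=[-0.7720]
Step 10: x=[4.8201] v=[-0.7559]
Step 11: x=[4.6053] v=[-0.7160]
Step 12: x=[4.4092] v=[-0.6536]
Step 13: x=[4.2380] v=[-0.5706]
Step 14: x=[4.0971] v=[-0.4696]
Step 15: x=[3.9910] v=[-0.3538]
Step 16: x=[3.9230] v=[-0.2268]
Step 17: x=[3.8952] v=[-0.0927]
Step 18: x=[3.9085] v=[0.0443]
First v>=0 after going negative at step 18, time=5.4000

Answer: 5.4000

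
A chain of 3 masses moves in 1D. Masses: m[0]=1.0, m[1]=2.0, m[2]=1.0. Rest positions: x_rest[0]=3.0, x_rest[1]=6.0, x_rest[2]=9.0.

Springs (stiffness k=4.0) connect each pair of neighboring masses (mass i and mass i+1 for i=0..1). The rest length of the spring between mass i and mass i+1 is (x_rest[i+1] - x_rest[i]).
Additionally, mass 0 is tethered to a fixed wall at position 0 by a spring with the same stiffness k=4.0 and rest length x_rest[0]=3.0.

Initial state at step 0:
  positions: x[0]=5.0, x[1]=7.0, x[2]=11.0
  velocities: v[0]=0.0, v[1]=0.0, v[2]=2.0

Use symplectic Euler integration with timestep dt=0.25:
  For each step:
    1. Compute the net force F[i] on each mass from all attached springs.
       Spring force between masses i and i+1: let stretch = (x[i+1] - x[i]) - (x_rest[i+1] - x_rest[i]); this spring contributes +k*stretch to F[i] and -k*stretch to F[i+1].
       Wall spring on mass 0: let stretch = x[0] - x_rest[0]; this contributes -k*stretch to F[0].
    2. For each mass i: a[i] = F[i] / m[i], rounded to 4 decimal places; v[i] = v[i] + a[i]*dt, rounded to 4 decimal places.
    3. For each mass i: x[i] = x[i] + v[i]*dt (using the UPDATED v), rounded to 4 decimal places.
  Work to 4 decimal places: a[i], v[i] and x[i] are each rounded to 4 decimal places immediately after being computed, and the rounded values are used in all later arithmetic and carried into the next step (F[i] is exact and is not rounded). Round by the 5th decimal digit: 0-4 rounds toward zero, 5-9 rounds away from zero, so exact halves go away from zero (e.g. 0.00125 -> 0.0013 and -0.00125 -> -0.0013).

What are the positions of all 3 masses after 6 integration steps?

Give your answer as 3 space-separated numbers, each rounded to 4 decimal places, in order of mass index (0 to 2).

Answer: 4.2496 7.1000 10.4510

Derivation:
Step 0: x=[5.0000 7.0000 11.0000] v=[0.0000 0.0000 2.0000]
Step 1: x=[4.2500 7.2500 11.2500] v=[-3.0000 1.0000 1.0000]
Step 2: x=[3.1875 7.6250 11.2500] v=[-4.2500 1.5000 0.0000]
Step 3: x=[2.4375 7.8985 11.0938] v=[-3.0000 1.0938 -0.6250]
Step 4: x=[2.4434 7.8887 10.8887] v=[0.0235 -0.0391 -0.8203]
Step 5: x=[3.1998 7.5733 10.6836] v=[3.0254 -1.2618 -0.8203]
Step 6: x=[4.2496 7.1000 10.4510] v=[4.1991 -1.8934 -0.9306]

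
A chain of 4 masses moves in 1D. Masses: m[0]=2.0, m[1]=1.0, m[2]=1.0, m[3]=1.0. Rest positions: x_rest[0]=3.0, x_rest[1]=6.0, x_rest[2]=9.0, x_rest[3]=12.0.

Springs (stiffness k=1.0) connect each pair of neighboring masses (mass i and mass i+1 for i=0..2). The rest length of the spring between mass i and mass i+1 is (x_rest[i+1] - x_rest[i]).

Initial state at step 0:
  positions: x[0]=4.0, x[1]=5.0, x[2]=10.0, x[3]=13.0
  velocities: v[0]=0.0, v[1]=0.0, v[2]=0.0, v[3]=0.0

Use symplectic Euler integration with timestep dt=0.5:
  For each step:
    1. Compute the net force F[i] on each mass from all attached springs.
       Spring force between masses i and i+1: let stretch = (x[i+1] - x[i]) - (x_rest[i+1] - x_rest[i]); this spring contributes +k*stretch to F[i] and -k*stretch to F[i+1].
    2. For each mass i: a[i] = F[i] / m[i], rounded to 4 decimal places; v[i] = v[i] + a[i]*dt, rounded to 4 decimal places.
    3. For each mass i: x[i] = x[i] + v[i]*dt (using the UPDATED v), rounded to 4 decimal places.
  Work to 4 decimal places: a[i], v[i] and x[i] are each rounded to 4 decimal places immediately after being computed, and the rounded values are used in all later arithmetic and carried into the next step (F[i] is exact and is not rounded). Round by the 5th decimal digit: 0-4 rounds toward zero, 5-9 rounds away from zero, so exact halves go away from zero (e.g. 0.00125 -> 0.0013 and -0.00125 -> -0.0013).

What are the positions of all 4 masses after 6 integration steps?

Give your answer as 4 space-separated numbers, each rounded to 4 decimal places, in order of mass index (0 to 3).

Answer: 3.6781 6.0214 10.7223 11.9009

Derivation:
Step 0: x=[4.0000 5.0000 10.0000 13.0000] v=[0.0000 0.0000 0.0000 0.0000]
Step 1: x=[3.7500 6.0000 9.5000 13.0000] v=[-0.5000 2.0000 -1.0000 0.0000]
Step 2: x=[3.4063 7.3125 9.0000 12.8750] v=[-0.6875 2.6250 -1.0000 -0.2500]
Step 3: x=[3.1758 8.0704 9.0469 12.5313] v=[-0.4610 1.5157 0.0938 -0.6875]
Step 4: x=[3.1822 7.8487 9.7208 12.0665] v=[0.0127 -0.4434 1.3478 -0.9297]
Step 5: x=[3.3969 6.9284 10.5131 11.7652] v=[0.4294 -1.8406 1.5846 -0.6026]
Step 6: x=[3.6781 6.0214 10.7223 11.9009] v=[0.5623 -1.8140 0.4183 0.2714]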